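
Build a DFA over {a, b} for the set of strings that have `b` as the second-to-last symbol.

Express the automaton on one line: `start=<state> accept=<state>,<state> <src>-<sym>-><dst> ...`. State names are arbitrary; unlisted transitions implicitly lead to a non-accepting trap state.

Because acceptance depends on a position counted from the end, the machine has to buffer the most recent 2 symbols. Make each state the string of the last up-to-2 symbols read; on input `x` shift the window left and append `x`. Accept when the buffered window has length 2 and begins with `b`.
        a   b  
>  q0   q1  q2 
   q1   q3  q4 
   q2   q5  q6 
   q3   q3  q4 
   q4   q5  q6 
 * q5   q3  q4 
 * q6   q5  q6 
(> = start, * = accepting)

start=q0 accept=q5,q6 q0-a->q1 q0-b->q2 q1-a->q3 q1-b->q4 q2-a->q5 q2-b->q6 q3-a->q3 q3-b->q4 q4-a->q5 q4-b->q6 q5-a->q3 q5-b->q4 q6-a->q5 q6-b->q6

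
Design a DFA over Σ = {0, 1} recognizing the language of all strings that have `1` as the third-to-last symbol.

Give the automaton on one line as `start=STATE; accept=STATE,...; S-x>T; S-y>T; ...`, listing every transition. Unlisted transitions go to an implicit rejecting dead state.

start=s0; accept=s11,s12,s13,s14; s0-0>s1; s0-1>s2; s1-0>s3; s1-1>s4; s2-0>s5; s2-1>s6; s3-0>s7; s3-1>s8; s4-0>s9; s4-1>s10; s5-0>s11; s5-1>s12; s6-0>s13; s6-1>s14; s7-0>s7; s7-1>s8; s8-0>s9; s8-1>s10; s9-0>s11; s9-1>s12; s10-0>s13; s10-1>s14; s11-0>s7; s11-1>s8; s12-0>s9; s12-1>s10; s13-0>s11; s13-1>s12; s14-0>s13; s14-1>s14

A DFA must remember the last 3 symbols (since which symbol is third-to-last isn't known until the input ends). Use one state per possible window of the last ≤3 symbols; accept from those whose window starts with `1`.
15 states suffice.
          0    1  
>  s0     s1   s2 
   s1     s3   s4 
   s2     s5   s6 
   s3     s7   s8 
   s4     s9  s10 
   s5    s11  s12 
   s6    s13  s14 
   s7     s7   s8 
   s8     s9  s10 
   s9    s11  s12 
   s10   s13  s14 
 * s11    s7   s8 
 * s12    s9  s10 
 * s13   s11  s12 
 * s14   s13  s14 
(> = start, * = accepting)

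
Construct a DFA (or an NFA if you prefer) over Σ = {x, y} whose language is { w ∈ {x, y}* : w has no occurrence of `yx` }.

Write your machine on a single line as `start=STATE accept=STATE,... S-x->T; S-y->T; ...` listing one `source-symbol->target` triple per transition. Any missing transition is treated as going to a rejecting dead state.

Track partial matches of the forbidden pattern `yx`. State C is a dead state reached once `yx` has occurred; every other state accepts. A means no part of `yx` is currently matched.
3 states suffice.
       x  y 
>* A   A  B 
 * B   C  B 
   C   C  C 
(> = start, * = accepting)

start=A; accept=A,B; A-x->A; A-y->B; B-x->C; B-y->B; C-x->C; C-y->C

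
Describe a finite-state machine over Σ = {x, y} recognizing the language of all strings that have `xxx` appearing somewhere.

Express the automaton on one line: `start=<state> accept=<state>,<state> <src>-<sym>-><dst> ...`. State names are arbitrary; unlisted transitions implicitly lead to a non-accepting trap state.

States s0..s2 record the length of the longest prefix of `xxx` that matches the current input suffix. Reaching s3 means `xxx` has been seen, and we stay there forever. Accept from s3.
A 4-state machine:
        x   y  
>  s0   s1  s0 
   s1   s2  s0 
   s2   s3  s0 
 * s3   s3  s3 
(> = start, * = accepting)

start=s0 accept=s3 s0-x->s1 s0-y->s0 s1-x->s2 s1-y->s0 s2-x->s3 s2-y->s0 s3-x->s3 s3-y->s3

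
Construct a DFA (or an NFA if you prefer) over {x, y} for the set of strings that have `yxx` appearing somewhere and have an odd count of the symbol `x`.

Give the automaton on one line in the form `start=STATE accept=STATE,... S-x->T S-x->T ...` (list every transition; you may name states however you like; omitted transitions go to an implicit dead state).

Build one automaton per condition and run them in lockstep. The first has 4 states tracking whether and how much of `yxx` has been seen; the second has 2 states tracking the count of `x`s modulo 2. A product state is a pair (one from each), accepting exactly when both do.
        x   y  
>  q0   q1  q2 
   q1   q0  q3 
   q2   q4  q2 
   q3   q5  q3 
   q4   q6  q3 
   q5   q7  q2 
   q6   q7  q6 
 * q7   q6  q7 
(> = start, * = accepting)

start=q0 accept=q7 q0-x->q1 q0-y->q2 q1-x->q0 q1-y->q3 q2-x->q4 q2-y->q2 q3-x->q5 q3-y->q3 q4-x->q6 q4-y->q3 q5-x->q7 q5-y->q2 q6-x->q7 q6-y->q6 q7-x->q6 q7-y->q7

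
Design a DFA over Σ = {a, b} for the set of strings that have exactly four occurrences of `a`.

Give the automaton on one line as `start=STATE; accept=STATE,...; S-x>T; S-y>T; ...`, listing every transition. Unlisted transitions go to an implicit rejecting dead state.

start=q0; accept=q4; q0-a>q1; q0-b>q0; q1-a>q2; q1-b>q1; q2-a>q3; q2-b>q2; q3-a>q4; q3-b>q3; q4-a>q5; q4-b>q4; q5-a>q5; q5-b>q5

Count `a`s, saturating at 5: states q0 through q4 mean 0 through 4 `a`s seen; q5 means more than 4. Each `a` increments (capped at q5); other symbols loop. Accept from {q4}.
A 6-state machine:
        a   b  
>  q0   q1  q0 
   q1   q2  q1 
   q2   q3  q2 
   q3   q4  q3 
 * q4   q5  q4 
   q5   q5  q5 
(> = start, * = accepting)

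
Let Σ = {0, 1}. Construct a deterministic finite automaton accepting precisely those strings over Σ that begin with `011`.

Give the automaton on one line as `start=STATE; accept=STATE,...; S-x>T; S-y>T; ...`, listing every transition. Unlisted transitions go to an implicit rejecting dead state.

Walk along `011` while the input agrees: from q0 take `0` to q1, and so on. Any deviation drops to the rejecting sink q4. Once q3 is reached the prefix is confirmed and every continuation is accepted.
With 5 states:
        0   1  
>  q0   q1  q4 
   q1   q4  q2 
   q2   q4  q3 
 * q3   q3  q3 
   q4   q4  q4 
(> = start, * = accepting)

start=q0; accept=q3; q0-0>q1; q0-1>q4; q1-0>q4; q1-1>q2; q2-0>q4; q2-1>q3; q3-0>q3; q3-1>q3; q4-0>q4; q4-1>q4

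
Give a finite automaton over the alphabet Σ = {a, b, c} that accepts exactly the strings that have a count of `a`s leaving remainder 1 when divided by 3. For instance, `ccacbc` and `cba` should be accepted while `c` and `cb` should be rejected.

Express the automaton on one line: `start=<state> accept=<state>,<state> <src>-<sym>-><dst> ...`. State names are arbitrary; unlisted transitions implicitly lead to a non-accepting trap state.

The only thing that matters is how many `a`s have appeared, reduced mod 3. Use one state per residue: s0 for 0, …, s2 for 2. Reading `a` moves to the next residue; anything else stays put. s1 is accepting.
        a   b   c  
>  s0   s1  s0  s0 
 * s1   s2  s1  s1 
   s2   s0  s2  s2 
(> = start, * = accepting)

start=s0 accept=s1 s0-a->s1 s0-b->s0 s0-c->s0 s1-a->s2 s1-b->s1 s1-c->s1 s2-a->s0 s2-b->s2 s2-c->s2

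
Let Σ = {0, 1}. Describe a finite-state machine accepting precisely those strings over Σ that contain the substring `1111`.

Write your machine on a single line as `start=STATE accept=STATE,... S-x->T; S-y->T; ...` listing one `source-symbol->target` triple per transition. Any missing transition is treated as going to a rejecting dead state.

start=q0; accept=q4; q0-0->q0; q0-1->q1; q1-0->q0; q1-1->q2; q2-0->q0; q2-1->q3; q3-0->q0; q3-1->q4; q4-0->q4; q4-1->q4

Track how much of `1111` has been matched so far: state q0 is no progress, q4 is the absorbing accept state reached once `1111` has occurred. Intermediate states record partial matches; on a mismatch, fall back to the longest reusable overlap.
With 5 states:
        0   1  
>  q0   q0  q1 
   q1   q0  q2 
   q2   q0  q3 
   q3   q0  q4 
 * q4   q4  q4 
(> = start, * = accepting)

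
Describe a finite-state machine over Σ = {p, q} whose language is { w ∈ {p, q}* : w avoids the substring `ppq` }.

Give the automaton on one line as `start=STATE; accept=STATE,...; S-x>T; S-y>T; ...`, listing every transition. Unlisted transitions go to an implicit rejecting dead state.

This is the complement of 'contains `ppq`'. Use the same substring-matching states — S0 through S3 holding how much of `ppq` has just been matched — but flip the accepting set: everything except the trap S3 accepts.
A 4-state machine:
        p   q  
>* S0   S1  S0 
 * S1   S2  S0 
 * S2   S2  S3 
   S3   S3  S3 
(> = start, * = accepting)

start=S0; accept=S0,S1,S2; S0-p>S1; S0-q>S0; S1-p>S2; S1-q>S0; S2-p>S2; S2-q>S3; S3-p>S3; S3-q>S3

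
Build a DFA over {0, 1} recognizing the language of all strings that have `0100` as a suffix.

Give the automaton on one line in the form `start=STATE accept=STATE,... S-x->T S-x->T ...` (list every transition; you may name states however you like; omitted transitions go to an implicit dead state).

start=A accept=E A-0->B A-1->A B-0->B B-1->C C-0->D C-1->A D-0->E D-1->C E-0->B E-1->C

Remember how much of `0100` the current input suffix matches. State A means no match yet; B means the last symbol is `0`; C means the last 2 symbols are `01`; D means the last 3 symbols are `010`; E means the last 4 symbols are `0100`. Only E accepts. On a mismatch, fall back to the longest proper suffix that is still a prefix of `0100`.
With 5 states:
       0  1 
>  A   B  A 
   B   B  C 
   C   D  A 
   D   E  C 
 * E   B  C 
(> = start, * = accepting)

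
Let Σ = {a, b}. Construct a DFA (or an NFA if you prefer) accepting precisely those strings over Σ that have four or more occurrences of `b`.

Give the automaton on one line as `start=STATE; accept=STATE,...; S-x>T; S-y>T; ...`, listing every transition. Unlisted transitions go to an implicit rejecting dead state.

start=q0; accept=q4,q5; q0-a>q0; q0-b>q1; q1-a>q1; q1-b>q2; q2-a>q2; q2-b>q3; q3-a>q3; q3-b>q4; q4-a>q4; q4-b>q5; q5-a>q5; q5-b>q5

Count `b`s, saturating at 5: states q0 through q4 mean 0 through 4 `b`s seen; q5 means more than 4. Each `b` increments (capped at q5); other symbols loop. Accept from {q4, q5}.
6 states suffice.
        a   b  
>  q0   q0  q1 
   q1   q1  q2 
   q2   q2  q3 
   q3   q3  q4 
 * q4   q4  q5 
 * q5   q5  q5 
(> = start, * = accepting)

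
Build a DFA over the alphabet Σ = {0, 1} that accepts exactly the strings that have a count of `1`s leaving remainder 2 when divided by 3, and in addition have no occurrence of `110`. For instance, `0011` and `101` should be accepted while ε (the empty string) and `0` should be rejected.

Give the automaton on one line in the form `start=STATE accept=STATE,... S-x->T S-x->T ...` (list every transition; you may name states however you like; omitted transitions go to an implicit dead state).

start=S0 accept=S3,S4,S7 S0-0->S0 S0-1->S1 S1-0->S2 S1-1->S3 S2-0->S2 S2-1->S4 S3-0->S5 S3-1->S6 S4-0->S7 S4-1->S6 S5-0->S5 S5-1->S5 S6-0->S5 S6-1->S8 S7-0->S7 S7-1->S9 S8-0->S5 S8-1->S3 S9-0->S0 S9-1->S8

Build one automaton per condition and run them in lockstep. The first has 3 states tracking the count of `1`s modulo 3; the second has 4 states tracking partial matches of the forbidden pattern `110`. A product state is a pair (one from each), accepting exactly when both do. Minimizing collapses redundant product states.
A 10-state machine:
        0   1  
>  S0   S0  S1 
   S1   S2  S3 
   S2   S2  S4 
 * S3   S5  S6 
 * S4   S7  S6 
   S5   S5  S5 
   S6   S5  S8 
 * S7   S7  S9 
   S8   S5  S3 
   S9   S0  S8 
(> = start, * = accepting)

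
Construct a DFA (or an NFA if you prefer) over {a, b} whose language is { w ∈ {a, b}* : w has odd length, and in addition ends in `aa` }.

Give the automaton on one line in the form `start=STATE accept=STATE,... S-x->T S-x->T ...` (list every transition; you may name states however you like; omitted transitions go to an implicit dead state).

start=S0 accept=S3 S0-a->S1 S0-b->S1 S1-a->S2 S1-b->S0 S2-a->S3 S2-b->S1 S3-a->S2 S3-b->S0

Handle the two conditions separately and then intersect. The first has 2 states tracking the input length modulo 2; the second has 3 states tracking how much of the suffix `aa` has currently been matched. A product state is a pair (one from each), accepting exactly when both do. Minimizing collapses redundant product states.
With 4 states:
        a   b  
>  S0   S1  S1 
   S1   S2  S0 
   S2   S3  S1 
 * S3   S2  S0 
(> = start, * = accepting)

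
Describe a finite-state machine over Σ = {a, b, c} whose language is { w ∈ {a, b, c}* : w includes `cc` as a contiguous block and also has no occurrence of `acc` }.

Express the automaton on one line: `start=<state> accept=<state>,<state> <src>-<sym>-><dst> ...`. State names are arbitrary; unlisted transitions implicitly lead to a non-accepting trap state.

start=s0 accept=s4,s6,s7 s0-a->s1 s0-b->s0 s0-c->s2 s1-a->s1 s1-b->s0 s1-c->s3 s2-a->s1 s2-b->s0 s2-c->s4 s3-a->s1 s3-b->s0 s3-c->s5 s4-a->s6 s4-b->s4 s4-c->s4 s5-a->s5 s5-b->s5 s5-c->s5 s6-a->s6 s6-b->s4 s6-c->s7 s7-a->s6 s7-b->s4 s7-c->s5

Handle the two conditions separately and then intersect. One (3 states) tracks whether and how much of `cc` has been seen; the other (4 states) tracks partial matches of the forbidden pattern `acc`. Each combined state is a pair, one component from each; accept when both components accept.
        a   b   c  
>  s0   s1  s0  s2 
   s1   s1  s0  s3 
   s2   s1  s0  s4 
   s3   s1  s0  s5 
 * s4   s6  s4  s4 
   s5   s5  s5  s5 
 * s6   s6  s4  s7 
 * s7   s6  s4  s5 
(> = start, * = accepting)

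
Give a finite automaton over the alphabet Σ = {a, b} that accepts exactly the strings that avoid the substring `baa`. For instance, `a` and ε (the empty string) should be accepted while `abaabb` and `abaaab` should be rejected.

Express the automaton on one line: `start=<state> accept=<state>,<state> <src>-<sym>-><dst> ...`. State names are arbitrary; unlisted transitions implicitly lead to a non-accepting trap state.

This is the complement of 'contains `baa`'. Use the same substring-matching states — q0 through q3 holding how much of `baa` has just been matched — but flip the accepting set: everything except the trap q3 accepts.
With 4 states:
        a   b  
>* q0   q0  q1 
 * q1   q2  q1 
 * q2   q3  q1 
   q3   q3  q3 
(> = start, * = accepting)

start=q0 accept=q0,q1,q2 q0-a->q0 q0-b->q1 q1-a->q2 q1-b->q1 q2-a->q3 q2-b->q1 q3-a->q3 q3-b->q3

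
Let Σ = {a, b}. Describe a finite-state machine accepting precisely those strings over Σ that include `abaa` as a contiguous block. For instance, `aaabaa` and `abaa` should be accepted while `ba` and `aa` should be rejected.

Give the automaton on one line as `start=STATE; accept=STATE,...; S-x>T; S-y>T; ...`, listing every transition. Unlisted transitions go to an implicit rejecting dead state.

Track how much of `abaa` has been matched so far: state q0 is no progress, q4 is the absorbing accept state reached once `abaa` has occurred. Intermediate states record partial matches; on a mismatch, fall back to the longest reusable overlap.
With 5 states:
        a   b  
>  q0   q1  q0 
   q1   q1  q2 
   q2   q3  q0 
   q3   q4  q2 
 * q4   q4  q4 
(> = start, * = accepting)

start=q0; accept=q4; q0-a>q1; q0-b>q0; q1-a>q1; q1-b>q2; q2-a>q3; q2-b>q0; q3-a>q4; q3-b>q2; q4-a>q4; q4-b>q4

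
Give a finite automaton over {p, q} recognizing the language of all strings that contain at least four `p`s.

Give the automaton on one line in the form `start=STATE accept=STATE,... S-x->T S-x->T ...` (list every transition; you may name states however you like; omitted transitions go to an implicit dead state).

start=S0 accept=S4,S5 S0-p->S1 S0-q->S0 S1-p->S2 S1-q->S1 S2-p->S3 S2-q->S2 S3-p->S4 S3-q->S3 S4-p->S5 S4-q->S4 S5-p->S5 S5-q->S5

Count `p`s, saturating at 5: states S0 through S4 mean 0 through 4 `p`s seen; S5 means more than 4. Each `p` increments (capped at S5); other symbols loop. Accept from {S4, S5}.
With 6 states:
        p   q  
>  S0   S1  S0 
   S1   S2  S1 
   S2   S3  S2 
   S3   S4  S3 
 * S4   S5  S4 
 * S5   S5  S5 
(> = start, * = accepting)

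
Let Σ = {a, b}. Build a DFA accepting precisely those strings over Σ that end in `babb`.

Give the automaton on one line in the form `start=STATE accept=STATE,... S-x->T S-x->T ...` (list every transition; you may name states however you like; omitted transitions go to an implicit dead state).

start=q0 accept=q4 q0-a->q0 q0-b->q1 q1-a->q2 q1-b->q1 q2-a->q0 q2-b->q3 q3-a->q2 q3-b->q4 q4-a->q2 q4-b->q1

Let each state record the length of the longest suffix of the input read so far that is also a prefix of `babb`. q1 means the last symbol is `b`; q2 means the last 2 symbols are `ba`; q3 means the last 3 symbols are `bab`; q4 means the last 4 symbols are `babb`. Accept only at q4, where the string currently ends in `babb`.
5 states suffice.
        a   b  
>  q0   q0  q1 
   q1   q2  q1 
   q2   q0  q3 
   q3   q2  q4 
 * q4   q2  q1 
(> = start, * = accepting)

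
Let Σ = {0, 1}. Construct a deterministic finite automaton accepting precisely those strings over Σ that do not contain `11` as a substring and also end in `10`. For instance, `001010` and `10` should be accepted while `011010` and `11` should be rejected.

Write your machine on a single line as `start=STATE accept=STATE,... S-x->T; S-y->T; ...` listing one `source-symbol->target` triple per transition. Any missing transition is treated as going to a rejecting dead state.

Build one automaton per condition and run them in lockstep. The first has 3 states tracking partial matches of the forbidden pattern `11`; the second has 3 states tracking how much of the suffix `10` has currently been matched. A product state is a pair (one from each), accepting exactly when both do. Minimizing collapses redundant product states.
With 4 states:
        0   1  
>  s0   s0  s1 
   s1   s2  s3 
 * s2   s0  s1 
   s3   s3  s3 
(> = start, * = accepting)

start=s0; accept=s2; s0-0->s0; s0-1->s1; s1-0->s2; s1-1->s3; s2-0->s0; s2-1->s1; s3-0->s3; s3-1->s3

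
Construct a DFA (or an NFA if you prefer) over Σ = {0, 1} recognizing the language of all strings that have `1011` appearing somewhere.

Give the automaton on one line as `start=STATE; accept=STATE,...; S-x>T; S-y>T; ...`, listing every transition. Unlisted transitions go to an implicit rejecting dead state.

States s0..s3 record the length of the longest prefix of `1011` that matches the current input suffix. Reaching s4 means `1011` has been seen, and we stay there forever. Accept from s4.
With 5 states:
        0   1  
>  s0   s0  s1 
   s1   s2  s1 
   s2   s0  s3 
   s3   s2  s4 
 * s4   s4  s4 
(> = start, * = accepting)

start=s0; accept=s4; s0-0>s0; s0-1>s1; s1-0>s2; s1-1>s1; s2-0>s0; s2-1>s3; s3-0>s2; s3-1>s4; s4-0>s4; s4-1>s4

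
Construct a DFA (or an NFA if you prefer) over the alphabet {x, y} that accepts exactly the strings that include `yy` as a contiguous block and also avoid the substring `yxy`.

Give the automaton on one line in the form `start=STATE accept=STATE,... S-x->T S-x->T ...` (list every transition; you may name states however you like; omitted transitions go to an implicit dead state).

start=S0 accept=S3,S5,S8 S0-x->S0 S0-y->S1 S1-x->S2 S1-y->S3 S2-x->S0 S2-y->S4 S3-x->S5 S3-y->S3 S4-x->S6 S4-y->S7 S5-x->S8 S5-y->S7 S6-x->S6 S6-y->S4 S7-x->S7 S7-y->S7 S8-x->S8 S8-y->S3

Run two small machines in parallel and take their product. The first has 3 states tracking whether and how much of `yy` has been seen; the second has 4 states tracking partial matches of the forbidden pattern `yxy`. A product state is a pair (one from each), accepting exactly when both do.
        x   y  
>  S0   S0  S1 
   S1   S2  S3 
   S2   S0  S4 
 * S3   S5  S3 
   S4   S6  S7 
 * S5   S8  S7 
   S6   S6  S4 
   S7   S7  S7 
 * S8   S8  S3 
(> = start, * = accepting)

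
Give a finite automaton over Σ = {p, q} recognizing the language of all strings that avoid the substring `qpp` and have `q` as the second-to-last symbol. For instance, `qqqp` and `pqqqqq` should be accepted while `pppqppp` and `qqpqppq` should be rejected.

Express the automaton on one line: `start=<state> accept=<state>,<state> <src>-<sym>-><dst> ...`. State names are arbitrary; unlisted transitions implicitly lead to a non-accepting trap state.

start=A accept=F,G A-p->B A-q->C B-p->D B-q->E C-p->F C-q->G D-p->D D-q->E E-p->F E-q->G F-p->H F-q->E G-p->F G-q->G H-p->H H-q->I I-p->J I-q->K J-p->H J-q->I K-p->J K-q->K

Run two small machines in parallel and take their product. One (4 states) tracks partial matches of the forbidden pattern `qpp`; the other (7 states) tracks the last 2 symbols read. Each combined state is a pair, one component from each; accept when both components accept.
An 11-state machine:
       p  q 
>  A   B  C 
   B   D  E 
   C   F  G 
   D   D  E 
   E   F  G 
 * F   H  E 
 * G   F  G 
   H   H  I 
   I   J  K 
   J   H  I 
   K   J  K 
(> = start, * = accepting)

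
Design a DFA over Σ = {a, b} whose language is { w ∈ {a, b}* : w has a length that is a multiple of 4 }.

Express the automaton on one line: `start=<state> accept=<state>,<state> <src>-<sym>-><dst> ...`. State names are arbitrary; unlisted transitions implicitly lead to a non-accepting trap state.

Count input length modulo 4: every symbol advances one step around the cycle q0 → q1 → q2 → q3 → q0. Accept at q0.
With 4 states:
        a   b  
>* q0   q1  q1 
   q1   q2  q2 
   q2   q3  q3 
   q3   q0  q0 
(> = start, * = accepting)

start=q0 accept=q0 q0-a->q1 q0-b->q1 q1-a->q2 q1-b->q2 q2-a->q3 q2-b->q3 q3-a->q0 q3-b->q0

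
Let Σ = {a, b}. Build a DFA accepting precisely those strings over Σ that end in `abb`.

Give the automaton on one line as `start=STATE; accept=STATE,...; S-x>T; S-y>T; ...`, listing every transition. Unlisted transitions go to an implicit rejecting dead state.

Remember how much of `abb` the current input suffix matches. State s0 means no match yet; s1 means the last symbol is `a`; s2 means the last 2 symbols are `ab`; s3 means the last 3 symbols are `abb`. Only s3 accepts. On a mismatch, fall back to the longest proper suffix that is still a prefix of `abb`.
4 states suffice.
        a   b  
>  s0   s1  s0 
   s1   s1  s2 
   s2   s1  s3 
 * s3   s1  s0 
(> = start, * = accepting)

start=s0; accept=s3; s0-a>s1; s0-b>s0; s1-a>s1; s1-b>s2; s2-a>s1; s2-b>s3; s3-a>s1; s3-b>s0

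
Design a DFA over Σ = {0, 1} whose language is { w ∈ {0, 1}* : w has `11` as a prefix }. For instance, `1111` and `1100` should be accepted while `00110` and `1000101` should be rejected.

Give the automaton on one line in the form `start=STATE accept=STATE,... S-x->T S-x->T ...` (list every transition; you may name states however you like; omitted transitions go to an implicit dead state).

start=A accept=C A-0->D A-1->B B-0->D B-1->C C-0->C C-1->C D-0->D D-1->D

Check the first 2 symbols one by one: A through B record how many have matched `11` so far; any wrong symbol goes to the dead state D. After all 2 match we enter the accepting sink C.
       0  1 
>  A   D  B 
   B   D  C 
 * C   C  C 
   D   D  D 
(> = start, * = accepting)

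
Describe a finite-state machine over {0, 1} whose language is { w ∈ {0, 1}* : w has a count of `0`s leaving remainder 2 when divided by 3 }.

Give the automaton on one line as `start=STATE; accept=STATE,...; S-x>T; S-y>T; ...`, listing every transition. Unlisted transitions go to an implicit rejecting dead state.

Keep the running count of `0`s modulo 3: each `0` advances along the cycle A → B → C → A while other symbols loop. Accept at C.
       0  1 
>  A   B  A 
   B   C  B 
 * C   A  C 
(> = start, * = accepting)

start=A; accept=C; A-0>B; A-1>A; B-0>C; B-1>B; C-0>A; C-1>C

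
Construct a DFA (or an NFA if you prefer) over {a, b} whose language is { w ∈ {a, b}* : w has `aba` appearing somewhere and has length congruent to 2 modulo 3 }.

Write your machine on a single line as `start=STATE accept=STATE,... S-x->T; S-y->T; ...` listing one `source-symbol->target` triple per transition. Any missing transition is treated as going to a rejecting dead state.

Run two small machines in parallel and take their product. One (4 states) tracks whether and how much of `aba` has been seen; the other (3 states) tracks the input length modulo 3. Each combined state is a pair, one component from each; accept when both components accept.
          a    b  
>  q0     q1   q2 
   q1     q3   q4 
   q2     q3   q5 
   q3     q6   q7 
   q4     q8   q0 
   q5     q6   q0 
   q6     q1   q9 
   q7    q10   q2 
   q8    q10  q10 
   q9    q11   q5 
   q10   q11  q11 
 * q11    q8   q8 
(> = start, * = accepting)

start=q0; accept=q11; q0-a->q1; q0-b->q2; q1-a->q3; q1-b->q4; q2-a->q3; q2-b->q5; q3-a->q6; q3-b->q7; q4-a->q8; q4-b->q0; q5-a->q6; q5-b->q0; q6-a->q1; q6-b->q9; q7-a->q10; q7-b->q2; q8-a->q10; q8-b->q10; q9-a->q11; q9-b->q5; q10-a->q11; q10-b->q11; q11-a->q8; q11-b->q8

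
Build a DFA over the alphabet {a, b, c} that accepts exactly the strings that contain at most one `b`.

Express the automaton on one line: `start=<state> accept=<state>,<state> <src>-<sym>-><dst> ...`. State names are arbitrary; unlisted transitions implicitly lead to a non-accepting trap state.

start=q0 accept=q0,q1 q0-a->q0 q0-b->q1 q0-c->q0 q1-a->q1 q1-b->q2 q1-c->q1 q2-a->q2 q2-b->q2 q2-c->q2

Only the number of `b`s matters, and only up to 2. Make a chain q0 → q1 → q2 advanced by each `b` (with q2 absorbing); every other symbol self-loops. The accepting set is {q0, q1}.
With 3 states:
        a   b   c  
>* q0   q0  q1  q0 
 * q1   q1  q2  q1 
   q2   q2  q2  q2 
(> = start, * = accepting)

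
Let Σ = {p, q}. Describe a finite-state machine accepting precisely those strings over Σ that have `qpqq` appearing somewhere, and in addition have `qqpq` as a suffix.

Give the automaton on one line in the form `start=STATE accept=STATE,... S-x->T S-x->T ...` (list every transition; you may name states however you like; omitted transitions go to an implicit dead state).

Build one automaton per condition and run them in lockstep. One (5 states) tracks whether and how much of `qpqq` has been seen; the other (5 states) tracks how much of the suffix `qqpq` has currently been matched. Each combined state is a pair, one component from each; accept when both components accept. Equivalent product states are then merged.
       p  q 
>  A   A  B 
   B   C  B 
   C   A  D 
   D   C  E 
   E   F  E 
   F   G  H 
   G   G  I 
 * H   G  E 
   I   G  E 
(> = start, * = accepting)

start=A accept=H A-p->A A-q->B B-p->C B-q->B C-p->A C-q->D D-p->C D-q->E E-p->F E-q->E F-p->G F-q->H G-p->G G-q->I H-p->G H-q->E I-p->G I-q->E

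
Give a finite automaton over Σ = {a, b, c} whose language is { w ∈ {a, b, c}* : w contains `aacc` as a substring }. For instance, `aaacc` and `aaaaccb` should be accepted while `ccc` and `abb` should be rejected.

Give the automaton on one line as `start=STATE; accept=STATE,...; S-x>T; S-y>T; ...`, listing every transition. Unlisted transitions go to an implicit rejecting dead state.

States s0..s3 record the length of the longest prefix of `aacc` that matches the current input suffix. Reaching s4 means `aacc` has been seen, and we stay there forever. Accept from s4.
5 states suffice.
        a   b   c  
>  s0   s1  s0  s0 
   s1   s2  s0  s0 
   s2   s2  s0  s3 
   s3   s1  s0  s4 
 * s4   s4  s4  s4 
(> = start, * = accepting)

start=s0; accept=s4; s0-a>s1; s0-b>s0; s0-c>s0; s1-a>s2; s1-b>s0; s1-c>s0; s2-a>s2; s2-b>s0; s2-c>s3; s3-a>s1; s3-b>s0; s3-c>s4; s4-a>s4; s4-b>s4; s4-c>s4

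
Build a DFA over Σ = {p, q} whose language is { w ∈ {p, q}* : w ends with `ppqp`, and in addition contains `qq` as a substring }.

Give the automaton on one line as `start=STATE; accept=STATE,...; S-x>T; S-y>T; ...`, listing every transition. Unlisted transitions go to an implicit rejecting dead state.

Build one automaton per condition and run them in lockstep. One (5 states) tracks how much of the suffix `ppqp` has currently been matched; the other (3 states) tracks whether and how much of `qq` has been seen. Each combined state is a pair, one component from each; accept when both components accept. After merging equivalent states the machine shrinks.
7 states suffice.
        p   q  
>  S0   S0  S1 
   S1   S0  S2 
   S2   S3  S2 
   S3   S4  S2 
   S4   S4  S5 
   S5   S6  S2 
 * S6   S4  S2 
(> = start, * = accepting)

start=S0; accept=S6; S0-p>S0; S0-q>S1; S1-p>S0; S1-q>S2; S2-p>S3; S2-q>S2; S3-p>S4; S3-q>S2; S4-p>S4; S4-q>S5; S5-p>S6; S5-q>S2; S6-p>S4; S6-q>S2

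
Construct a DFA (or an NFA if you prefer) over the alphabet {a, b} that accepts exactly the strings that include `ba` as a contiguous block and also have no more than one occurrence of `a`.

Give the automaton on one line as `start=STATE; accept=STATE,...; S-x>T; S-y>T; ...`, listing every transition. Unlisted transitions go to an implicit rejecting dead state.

start=q0; accept=q5; q0-a>q1; q0-b>q2; q1-a>q3; q1-b>q4; q2-a>q5; q2-b>q2; q3-a>q3; q3-b>q6; q4-a>q7; q4-b>q4; q5-a>q7; q5-b>q5; q6-a>q7; q6-b>q6; q7-a>q7; q7-b>q7

Run two small machines in parallel and take their product. One (3 states) tracks whether and how much of `ba` has been seen; the other (3 states) tracks the count of `a`s, saturating at 2. Each combined state is a pair, one component from each; accept when both components accept.
An 8-state machine:
        a   b  
>  q0   q1  q2 
   q1   q3  q4 
   q2   q5  q2 
   q3   q3  q6 
   q4   q7  q4 
 * q5   q7  q5 
   q6   q7  q6 
   q7   q7  q7 
(> = start, * = accepting)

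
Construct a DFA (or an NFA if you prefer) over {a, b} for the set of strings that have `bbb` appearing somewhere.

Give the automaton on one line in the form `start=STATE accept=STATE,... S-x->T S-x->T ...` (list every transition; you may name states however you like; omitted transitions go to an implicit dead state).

States q0..q2 record the length of the longest prefix of `bbb` that matches the current input suffix. Reaching q3 means `bbb` has been seen, and we stay there forever. Accept from q3.
        a   b  
>  q0   q0  q1 
   q1   q0  q2 
   q2   q0  q3 
 * q3   q3  q3 
(> = start, * = accepting)

start=q0 accept=q3 q0-a->q0 q0-b->q1 q1-a->q0 q1-b->q2 q2-a->q0 q2-b->q3 q3-a->q3 q3-b->q3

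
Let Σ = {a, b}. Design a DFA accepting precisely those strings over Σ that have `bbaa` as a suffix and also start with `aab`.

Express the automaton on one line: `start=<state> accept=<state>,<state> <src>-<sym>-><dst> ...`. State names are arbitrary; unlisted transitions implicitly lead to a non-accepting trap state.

Handle the two conditions separately and then intersect. One (5 states) tracks how much of the suffix `bbaa` has currently been matched; the other (5 states) tracks whether the input so far still matches the prefix `aab`. Each combined state is a pair, one component from each; accept when both components accept.
A 13-state machine:
          a    b  
>  s0     s1   s2 
   s1     s3   s2 
   s2     s4   s5 
   s3     s4   s6 
   s4     s4   s2 
   s5     s7   s5 
   s6     s8   s9 
   s7    s10   s2 
   s8     s8   s6 
   s9    s11   s9 
   s10    s4   s2 
   s11   s12   s6 
 * s12    s8   s6 
(> = start, * = accepting)

start=s0 accept=s12 s0-a->s1 s0-b->s2 s1-a->s3 s1-b->s2 s2-a->s4 s2-b->s5 s3-a->s4 s3-b->s6 s4-a->s4 s4-b->s2 s5-a->s7 s5-b->s5 s6-a->s8 s6-b->s9 s7-a->s10 s7-b->s2 s8-a->s8 s8-b->s6 s9-a->s11 s9-b->s9 s10-a->s4 s10-b->s2 s11-a->s12 s11-b->s6 s12-a->s8 s12-b->s6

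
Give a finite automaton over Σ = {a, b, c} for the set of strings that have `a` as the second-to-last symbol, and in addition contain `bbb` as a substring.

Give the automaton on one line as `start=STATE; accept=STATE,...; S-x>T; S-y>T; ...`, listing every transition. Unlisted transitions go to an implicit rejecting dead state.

Run two small machines in parallel and take their product. One (13 states) tracks the last 2 symbols read; the other (4 states) tracks whether and how much of `bbb` has been seen. Each combined state is a pair, one component from each; accept when both components accept. Equivalent product states are then merged.
        a   b   c  
>  s0   s0  s1  s0 
   s1   s0  s2  s0 
   s2   s0  s3  s0 
   s3   s4  s3  s3 
   s4   s5  s6  s6 
 * s5   s5  s6  s6 
 * s6   s4  s3  s3 
(> = start, * = accepting)

start=s0; accept=s5,s6; s0-a>s0; s0-b>s1; s0-c>s0; s1-a>s0; s1-b>s2; s1-c>s0; s2-a>s0; s2-b>s3; s2-c>s0; s3-a>s4; s3-b>s3; s3-c>s3; s4-a>s5; s4-b>s6; s4-c>s6; s5-a>s5; s5-b>s6; s5-c>s6; s6-a>s4; s6-b>s3; s6-c>s3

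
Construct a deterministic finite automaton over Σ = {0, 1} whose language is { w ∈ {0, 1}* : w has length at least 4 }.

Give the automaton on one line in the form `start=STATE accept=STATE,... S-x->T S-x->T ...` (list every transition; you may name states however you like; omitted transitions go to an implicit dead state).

Count input length up to 5: every symbol moves from S0 toward S5, which means 'more than 4' and absorbs. Accept from {S4, S5}.
6 states suffice.
        0   1  
>  S0   S1  S1 
   S1   S2  S2 
   S2   S3  S3 
   S3   S4  S4 
 * S4   S5  S5 
 * S5   S5  S5 
(> = start, * = accepting)

start=S0 accept=S4,S5 S0-0->S1 S0-1->S1 S1-0->S2 S1-1->S2 S2-0->S3 S2-1->S3 S3-0->S4 S3-1->S4 S4-0->S5 S4-1->S5 S5-0->S5 S5-1->S5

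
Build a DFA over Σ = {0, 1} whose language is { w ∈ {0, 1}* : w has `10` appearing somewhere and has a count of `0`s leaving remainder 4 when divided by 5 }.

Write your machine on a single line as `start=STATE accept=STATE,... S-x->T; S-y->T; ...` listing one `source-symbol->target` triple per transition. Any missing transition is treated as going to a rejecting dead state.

Handle the two conditions separately and then intersect. The first has 3 states tracking whether and how much of `10` has been seen; the second has 5 states tracking the count of `0`s modulo 5. A product state is a pair (one from each), accepting exactly when both do. Minimizing collapses redundant product states.
          0    1  
>  S0     S1   S2 
   S1     S3   S4 
   S2     S4   S2 
   S3     S5   S6 
   S4     S6   S4 
   S5     S7   S8 
   S6     S8   S6 
   S7     S0   S9 
   S8    S10   S8 
   S9     S2   S9 
 * S10    S2  S10 
(> = start, * = accepting)

start=S0; accept=S10; S0-0->S1; S0-1->S2; S1-0->S3; S1-1->S4; S2-0->S4; S2-1->S2; S3-0->S5; S3-1->S6; S4-0->S6; S4-1->S4; S5-0->S7; S5-1->S8; S6-0->S8; S6-1->S6; S7-0->S0; S7-1->S9; S8-0->S10; S8-1->S8; S9-0->S2; S9-1->S9; S10-0->S2; S10-1->S10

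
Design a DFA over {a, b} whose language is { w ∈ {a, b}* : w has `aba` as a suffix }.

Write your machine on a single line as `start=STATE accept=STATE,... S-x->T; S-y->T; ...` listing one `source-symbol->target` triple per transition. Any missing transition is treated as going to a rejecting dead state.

start=S0; accept=S3; S0-a->S1; S0-b->S0; S1-a->S1; S1-b->S2; S2-a->S3; S2-b->S0; S3-a->S1; S3-b->S2

Let each state record the length of the longest suffix of the input read so far that is also a prefix of `aba`. S1 means the last symbol is `a`; S2 means the last 2 symbols are `ab`; S3 means the last 3 symbols are `aba`. Accept only at S3, where the string currently ends in `aba`.
A 4-state machine:
        a   b  
>  S0   S1  S0 
   S1   S1  S2 
   S2   S3  S0 
 * S3   S1  S2 
(> = start, * = accepting)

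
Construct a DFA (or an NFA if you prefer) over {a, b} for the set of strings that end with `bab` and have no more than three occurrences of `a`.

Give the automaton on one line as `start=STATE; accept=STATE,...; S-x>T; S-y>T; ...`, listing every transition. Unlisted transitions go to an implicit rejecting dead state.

Run two small machines in parallel and take their product. One (4 states) tracks how much of the suffix `bab` has currently been matched; the other (5 states) tracks the count of `a`s, saturating at 4. Each combined state is a pair, one component from each; accept when both components accept. After merging equivalent states the machine shrinks.
A 13-state machine:
          a    b  
>  q0     q1   q2 
   q1     q3   q4 
   q2     q5   q2 
   q3     q6   q7 
   q4     q8   q4 
   q5     q3   q9 
   q6     q6   q6 
   q7    q10   q7 
   q8     q6  q11 
 * q9     q8   q4 
   q10    q6  q12 
 * q11   q10   q7 
 * q12    q6   q6 
(> = start, * = accepting)

start=q0; accept=q9,q11,q12; q0-a>q1; q0-b>q2; q1-a>q3; q1-b>q4; q2-a>q5; q2-b>q2; q3-a>q6; q3-b>q7; q4-a>q8; q4-b>q4; q5-a>q3; q5-b>q9; q6-a>q6; q6-b>q6; q7-a>q10; q7-b>q7; q8-a>q6; q8-b>q11; q9-a>q8; q9-b>q4; q10-a>q6; q10-b>q12; q11-a>q10; q11-b>q7; q12-a>q6; q12-b>q6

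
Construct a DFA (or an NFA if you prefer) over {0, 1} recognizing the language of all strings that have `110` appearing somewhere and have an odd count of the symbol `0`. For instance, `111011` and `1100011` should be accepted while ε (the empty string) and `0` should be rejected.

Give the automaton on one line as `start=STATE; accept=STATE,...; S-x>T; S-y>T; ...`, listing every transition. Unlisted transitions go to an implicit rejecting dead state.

start=s0; accept=s6; s0-0>s1; s0-1>s2; s1-0>s0; s1-1>s3; s2-0>s1; s2-1>s4; s3-0>s0; s3-1>s5; s4-0>s6; s4-1>s4; s5-0>s4; s5-1>s5; s6-0>s4; s6-1>s6

Build one automaton per condition and run them in lockstep. One (4 states) tracks whether and how much of `110` has been seen; the other (2 states) tracks the count of `0`s modulo 2. Each combined state is a pair, one component from each; accept when both components accept. Minimizing collapses redundant product states.
        0   1  
>  s0   s1  s2 
   s1   s0  s3 
   s2   s1  s4 
   s3   s0  s5 
   s4   s6  s4 
   s5   s4  s5 
 * s6   s4  s6 
(> = start, * = accepting)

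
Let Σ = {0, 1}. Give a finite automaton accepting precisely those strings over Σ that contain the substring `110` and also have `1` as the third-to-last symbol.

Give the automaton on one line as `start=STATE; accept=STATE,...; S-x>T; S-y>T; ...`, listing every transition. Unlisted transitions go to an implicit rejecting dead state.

start=q0; accept=q13,q15,q16,q21; q0-0>q1; q0-1>q2; q1-0>q3; q1-1>q4; q2-0>q5; q2-1>q6; q3-0>q7; q3-1>q8; q4-0>q9; q4-1>q10; q5-0>q11; q5-1>q12; q6-0>q13; q6-1>q14; q7-0>q7; q7-1>q8; q8-0>q9; q8-1>q10; q9-0>q11; q9-1>q12; q10-0>q13; q10-1>q14; q11-0>q7; q11-1>q8; q12-0>q9; q12-1>q10; q13-0>q15; q13-1>q16; q14-0>q13; q14-1>q14; q15-0>q17; q15-1>q18; q16-0>q19; q16-1>q20; q17-0>q17; q17-1>q18; q18-0>q19; q18-1>q20; q19-0>q15; q19-1>q16; q20-0>q13; q20-1>q21; q21-0>q13; q21-1>q21

Run two small machines in parallel and take their product. The first has 4 states tracking whether and how much of `110` has been seen; the second has 15 states tracking the last 3 symbols read. A product state is a pair (one from each), accepting exactly when both do.
With 22 states:
          0    1  
>  q0     q1   q2 
   q1     q3   q4 
   q2     q5   q6 
   q3     q7   q8 
   q4     q9  q10 
   q5    q11  q12 
   q6    q13  q14 
   q7     q7   q8 
   q8     q9  q10 
   q9    q11  q12 
   q10   q13  q14 
   q11    q7   q8 
   q12    q9  q10 
 * q13   q15  q16 
   q14   q13  q14 
 * q15   q17  q18 
 * q16   q19  q20 
   q17   q17  q18 
   q18   q19  q20 
   q19   q15  q16 
   q20   q13  q21 
 * q21   q13  q21 
(> = start, * = accepting)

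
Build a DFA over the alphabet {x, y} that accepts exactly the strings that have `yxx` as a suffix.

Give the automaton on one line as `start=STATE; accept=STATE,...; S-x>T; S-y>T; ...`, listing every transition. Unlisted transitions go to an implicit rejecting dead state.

Remember how much of `yxx` the current input suffix matches. State q0 means no match yet; q1 means the last symbol is `y`; q2 means the last 2 symbols are `yx`; q3 means the last 3 symbols are `yxx`. Only q3 accepts. On a mismatch, fall back to the longest proper suffix that is still a prefix of `yxx`.
A 4-state machine:
        x   y  
>  q0   q0  q1 
   q1   q2  q1 
   q2   q3  q1 
 * q3   q0  q1 
(> = start, * = accepting)

start=q0; accept=q3; q0-x>q0; q0-y>q1; q1-x>q2; q1-y>q1; q2-x>q3; q2-y>q1; q3-x>q0; q3-y>q1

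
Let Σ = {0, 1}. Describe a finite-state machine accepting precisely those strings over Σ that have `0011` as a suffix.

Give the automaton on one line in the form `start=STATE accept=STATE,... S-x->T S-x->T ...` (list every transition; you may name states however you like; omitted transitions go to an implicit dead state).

Remember how much of `0011` the current input suffix matches. State s0 means no match yet; s1 means the last symbol is `0`; s2 means the last 2 symbols are `00`; s3 means the last 3 symbols are `001`; s4 means the last 4 symbols are `0011`. Only s4 accepts. On a mismatch, fall back to the longest proper suffix that is still a prefix of `0011`.
With 5 states:
        0   1  
>  s0   s1  s0 
   s1   s2  s0 
   s2   s2  s3 
   s3   s1  s4 
 * s4   s1  s0 
(> = start, * = accepting)

start=s0 accept=s4 s0-0->s1 s0-1->s0 s1-0->s2 s1-1->s0 s2-0->s2 s2-1->s3 s3-0->s1 s3-1->s4 s4-0->s1 s4-1->s0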